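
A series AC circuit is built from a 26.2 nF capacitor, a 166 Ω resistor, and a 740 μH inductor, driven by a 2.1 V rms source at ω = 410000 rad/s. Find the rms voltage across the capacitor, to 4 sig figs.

X_L = ωL = 303.4 Ω
X_C = 1/(ωC) = 93.09 Ω
Net reactance X = X_L − X_C = 210.3 Ω
Z = 166.0 + j210.3 Ω
|Z| = √(166.0² + 210.3²) = 267.9 Ω
I = V/|Z| = 7.838 mA
V_C = I·|Z_C| = 0.007838 × 93.09 = 0.7297 V

0.7297 V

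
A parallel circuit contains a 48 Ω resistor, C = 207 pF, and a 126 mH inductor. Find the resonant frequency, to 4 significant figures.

ω₀ = 1/√(LC) = 1/√(0.126 × 2.07e-10) = 195800 rad/s
f₀ = ω₀/(2π) = 31.16 kHz

31.16 kHz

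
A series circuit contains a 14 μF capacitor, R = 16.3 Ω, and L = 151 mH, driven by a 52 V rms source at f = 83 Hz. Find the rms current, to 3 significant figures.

ω = 2πf = 521.5 rad/s
X_L = ωL = 78.7 Ω
X_C = 1/(ωC) = 137 Ω
Net reactance X = X_L − X_C = -58.2 Ω
Z = 16.3 − j58.2 Ω
|Z| = √(16.3² + 58.2²) = 60.5 Ω
I = V/|Z| = 52/60.5 = 860 mA

860 mA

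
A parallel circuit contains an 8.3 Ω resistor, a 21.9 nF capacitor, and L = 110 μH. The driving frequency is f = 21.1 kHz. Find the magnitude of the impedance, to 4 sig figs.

7.288 Ω

ω = 2πf = 132600 rad/s
X_L = ωL = 14.58 Ω
X_C = 1/(ωC) = 344.4 Ω
Parallel: admittances add. Y = 1/R + 1/(jωL) + jωC
Y = (0.1205 − j0.06567) S
|Y| = 0.1372 S → |Z| = 1/|Y| = 7.288 Ω, ∠Z = −∠Y = 28.59°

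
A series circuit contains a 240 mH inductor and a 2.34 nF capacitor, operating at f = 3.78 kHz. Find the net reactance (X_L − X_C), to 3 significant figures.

-12300 Ω

ω = 2πf = 23750 rad/s
X_L = ωL = 5700 Ω
X_C = 1/(ωC) = 18000 Ω
X = 5700 − 18000 = -12300 Ω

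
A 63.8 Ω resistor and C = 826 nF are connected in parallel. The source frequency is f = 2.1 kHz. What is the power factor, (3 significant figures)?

ω = 2πf = 13190 rad/s
X_C = 1/(ωC) = 91.8 Ω
Parallel: admittances add. Y = 1/R + jωC
Y = (0.0157 + j0.0109) S
|Y| = 0.0191 S → |Z| = 1/|Y| = 52.4 Ω, ∠Z = −∠Y = -34.8°
cos φ = cos(-34.8°) = 0.821

0.821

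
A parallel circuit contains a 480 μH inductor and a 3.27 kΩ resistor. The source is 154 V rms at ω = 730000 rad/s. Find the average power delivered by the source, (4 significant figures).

7.253 W

X_L = ωL = 350.4 Ω
Parallel: admittances add. Y = 1/R + 1/(jωL)
Y = (0.0003058 − j0.002854) S
|Y| = 0.002870 S → |Z| = 1/|Y| = 348.4 Ω, ∠Z = −∠Y = 83.88°
I = V/|Z| = 442.0 mA
P = VI cos φ = 154 × 0.4420 × cos(83.88°) = 7.253 W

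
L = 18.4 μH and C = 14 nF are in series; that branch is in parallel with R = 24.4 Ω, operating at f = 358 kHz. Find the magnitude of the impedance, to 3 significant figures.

8.96 Ω

ω = 2πf = 2.249e+06 rad/s
X_L = ωL = 41.4 Ω
X_C = 1/(ωC) = 31.8 Ω
Branch 1: Z₁ = R = 24.4 Ω
Branch 2 (series LC): Z₂ = j(X_L − X_C) = j9.63 Ω
Parallel: Z = Z₁Z₂/(Z₁+Z₂), |Z| = 8.96 Ω, ∠Z = 68.5°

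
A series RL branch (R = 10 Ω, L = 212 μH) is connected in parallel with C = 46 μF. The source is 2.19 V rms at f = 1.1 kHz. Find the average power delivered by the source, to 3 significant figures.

470 mW

ω = 2πf = 6912 rad/s
X_L = ωL = 1.47 Ω
X_C = 1/(ωC) = 3.15 Ω
Branch 1 (R+jX_L): Z₁ = 10.0 + j1.47 Ω, |Z₁| = 10.1 Ω
Branch 2 (−jX_C): Z₂ = −j3.15 Ω
Parallel: Z = Z₁Z₂/(Z₁+Z₂), |Z| = 3.14 Ω, ∠Z = -72.1°
I = V/|Z| = 699 mA
P = VI cos φ = 2.19 × 0.699 × cos(-72.1°) = 470 mW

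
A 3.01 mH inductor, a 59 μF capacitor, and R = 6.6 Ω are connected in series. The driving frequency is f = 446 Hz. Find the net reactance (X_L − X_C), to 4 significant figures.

ω = 2πf = 2802 rad/s
X_L = ωL = 8.435 Ω
X_C = 1/(ωC) = 6.048 Ω
X = 8.435 − 6.048 = 2.387 Ω

2.387 Ω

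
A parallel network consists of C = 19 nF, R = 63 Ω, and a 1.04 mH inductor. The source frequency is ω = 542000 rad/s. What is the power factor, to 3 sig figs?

X_L = ωL = 564 Ω
X_C = 1/(ωC) = 97.1 Ω
Parallel: admittances add. Y = 1/R + 1/(jωL) + jωC
Y = (0.0159 + j0.00852) S
|Y| = 0.0180 S → |Z| = 1/|Y| = 55.5 Ω, ∠Z = −∠Y = -28.2°
cos φ = cos(-28.2°) = 0.881

0.881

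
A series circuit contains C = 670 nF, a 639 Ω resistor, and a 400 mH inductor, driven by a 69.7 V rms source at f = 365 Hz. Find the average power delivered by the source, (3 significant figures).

ω = 2πf = 2293 rad/s
X_L = ωL = 917 Ω
X_C = 1/(ωC) = 651 Ω
Net reactance X = X_L − X_C = 267 Ω
Z = 639 + j267 Ω
|Z| = √(639² + 267²) = 692 Ω
∠Z = arctan(267/639) = 22.6°
I = V/|Z| = 101 mA
P = VI cos φ = 69.7 × 0.101 × cos(22.6°) = 6.48 W

6.48 W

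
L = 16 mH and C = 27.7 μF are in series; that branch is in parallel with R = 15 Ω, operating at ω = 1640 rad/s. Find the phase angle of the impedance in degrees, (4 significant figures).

74.26°

X_L = ωL = 26.24 Ω
X_C = 1/(ωC) = 22.01 Ω
Branch 1: Z₁ = R = 15.00 Ω
Branch 2 (series LC): Z₂ = j(X_L − X_C) = j4.227 Ω
Parallel: Z = Z₁Z₂/(Z₁+Z₂), |Z| = 4.069 Ω, ∠Z = 74.26°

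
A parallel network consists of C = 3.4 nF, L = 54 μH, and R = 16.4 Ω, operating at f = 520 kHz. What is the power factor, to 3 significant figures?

ω = 2πf = 3.267e+06 rad/s
X_L = ωL = 176 Ω
X_C = 1/(ωC) = 90.0 Ω
Parallel: admittances add. Y = 1/R + 1/(jωL) + jωC
Y = (0.0610 + j0.00544) S
|Y| = 0.0612 S → |Z| = 1/|Y| = 16.3 Ω, ∠Z = −∠Y = -5.10°
cos φ = cos(-5.10°) = 0.996

0.996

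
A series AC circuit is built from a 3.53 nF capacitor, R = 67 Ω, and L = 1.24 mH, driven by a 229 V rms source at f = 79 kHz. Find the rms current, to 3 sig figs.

ω = 2πf = 496400 rad/s
X_L = ωL = 616 Ω
X_C = 1/(ωC) = 571 Ω
Net reactance X = X_L − X_C = 44.8 Ω
Z = 67.0 + j44.8 Ω
|Z| = √(67.0² + 44.8²) = 80.6 Ω
I = V/|Z| = 229/80.6 = 2.84 A

2.84 A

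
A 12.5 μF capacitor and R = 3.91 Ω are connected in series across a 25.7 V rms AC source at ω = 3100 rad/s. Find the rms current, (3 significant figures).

X_C = 1/(ωC) = 25.8 Ω
Z = 3.91 − j25.8 Ω
|Z| = √(3.91² + 25.8²) = 26.1 Ω
I = V/|Z| = 25.7/26.1 = 985 mA

985 mA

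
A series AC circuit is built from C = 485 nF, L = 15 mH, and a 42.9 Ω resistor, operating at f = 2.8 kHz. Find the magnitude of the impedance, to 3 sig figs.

153 Ω

ω = 2πf = 17590 rad/s
X_L = ωL = 264 Ω
X_C = 1/(ωC) = 117 Ω
Net reactance X = X_L − X_C = 147 Ω
Z = 42.9 + j147 Ω
|Z| = √(42.9² + 147²) = 153 Ω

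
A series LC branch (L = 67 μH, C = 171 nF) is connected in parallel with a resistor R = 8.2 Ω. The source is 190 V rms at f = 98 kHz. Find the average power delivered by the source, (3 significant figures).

4.40 kW

ω = 2πf = 615800 rad/s
X_L = ωL = 41.3 Ω
X_C = 1/(ωC) = 9.50 Ω
Branch 1: Z₁ = R = 8.20 Ω
Branch 2 (series LC): Z₂ = j(X_L − X_C) = j31.8 Ω
Parallel: Z = Z₁Z₂/(Z₁+Z₂), |Z| = 7.94 Ω, ∠Z = 14.5°
I = V/|Z| = 23.9 A
P = VI cos φ = 190 × 23.9 × cos(14.5°) = 4.40 kW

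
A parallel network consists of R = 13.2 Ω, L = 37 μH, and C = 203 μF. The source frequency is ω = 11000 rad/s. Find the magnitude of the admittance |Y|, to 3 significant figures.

X_L = ωL = 0.407 Ω
X_C = 1/(ωC) = 0.448 Ω
Parallel: admittances add. Y = 1/R + 1/(jωL) + jωC
Y = (0.0758 − j0.224) S
|Y| = 0.236 S → |Z| = 1/|Y| = 4.23 Ω, ∠Z = −∠Y = 71.3°

236 mS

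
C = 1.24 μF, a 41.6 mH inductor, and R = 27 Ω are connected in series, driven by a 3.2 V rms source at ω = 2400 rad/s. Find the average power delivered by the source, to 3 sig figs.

4.89 mW

X_L = ωL = 99.8 Ω
X_C = 1/(ωC) = 336 Ω
Net reactance X = X_L − X_C = -236 Ω
Z = 27.0 − j236 Ω
|Z| = √(27.0² + 236²) = 238 Ω
∠Z = arctan(-236/27.0) = -83.5°
I = V/|Z| = 13.5 mA
P = VI cos φ = 3.2 × 0.0135 × cos(-83.5°) = 4.89 mW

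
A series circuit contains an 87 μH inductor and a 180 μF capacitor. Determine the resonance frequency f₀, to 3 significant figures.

1.27 kHz

ω₀ = 1/√(LC) = 1/√(8.7e-05 × 0.00018) = 7991 rad/s
f₀ = ω₀/(2π) = 1.27 kHz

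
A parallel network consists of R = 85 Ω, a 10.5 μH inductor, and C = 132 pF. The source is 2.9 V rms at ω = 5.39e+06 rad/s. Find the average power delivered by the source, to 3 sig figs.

X_L = ωL = 56.6 Ω
X_C = 1/(ωC) = 1410 Ω
Parallel: admittances add. Y = 1/R + 1/(jωL) + jωC
Y = (0.0118 − j0.0170) S
|Y| = 0.0206 S → |Z| = 1/|Y| = 48.5 Ω, ∠Z = −∠Y = 55.2°
I = V/|Z| = 59.9 mA
P = VI cos φ = 2.9 × 0.0599 × cos(55.2°) = 98.9 mW

98.9 mW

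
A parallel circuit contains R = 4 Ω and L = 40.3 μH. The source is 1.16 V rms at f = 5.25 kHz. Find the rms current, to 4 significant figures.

ω = 2πf = 32990 rad/s
X_L = ωL = 1.329 Ω
Parallel: admittances add. Y = 1/R + 1/(jωL)
Y = (0.2500 − j0.7522) S
|Y| = 0.7927 S → |Z| = 1/|Y| = 1.262 Ω, ∠Z = −∠Y = 71.62°
I = V/|Z| = 1.16/1.262 = 919.5 mA

919.5 mA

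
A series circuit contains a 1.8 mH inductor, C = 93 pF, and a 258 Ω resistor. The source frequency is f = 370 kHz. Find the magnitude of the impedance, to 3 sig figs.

ω = 2πf = 2.325e+06 rad/s
X_L = ωL = 4180 Ω
X_C = 1/(ωC) = 4630 Ω
Net reactance X = X_L − X_C = -441 Ω
Z = 258 − j441 Ω
|Z| = √(258² + 441²) = 511 Ω

511 Ω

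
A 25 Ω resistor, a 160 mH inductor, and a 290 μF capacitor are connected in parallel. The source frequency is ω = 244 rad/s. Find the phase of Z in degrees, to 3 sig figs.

-48.5°

X_L = ωL = 39.0 Ω
X_C = 1/(ωC) = 14.1 Ω
Parallel: admittances add. Y = 1/R + 1/(jωL) + jωC
Y = (0.0400 + j0.0451) S
|Y| = 0.0603 S → |Z| = 1/|Y| = 16.6 Ω, ∠Z = −∠Y = -48.5°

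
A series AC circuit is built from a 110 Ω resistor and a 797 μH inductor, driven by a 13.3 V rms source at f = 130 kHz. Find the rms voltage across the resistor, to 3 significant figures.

2.22 V

ω = 2πf = 816800 rad/s
X_L = ωL = 651 Ω
Z = 110 + j651 Ω
|Z| = √(110² + 651²) = 660 Ω
I = V/|Z| = 20.1 mA
V_R = I·|Z_R| = 0.0201 × 110 = 2.22 V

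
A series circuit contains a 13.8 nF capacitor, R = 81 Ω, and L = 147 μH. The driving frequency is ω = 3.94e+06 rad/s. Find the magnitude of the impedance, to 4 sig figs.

X_L = ωL = 579.2 Ω
X_C = 1/(ωC) = 18.39 Ω
Net reactance X = X_L − X_C = 560.8 Ω
Z = 81.00 + j560.8 Ω
|Z| = √(81.00² + 560.8²) = 566.6 Ω

566.6 Ω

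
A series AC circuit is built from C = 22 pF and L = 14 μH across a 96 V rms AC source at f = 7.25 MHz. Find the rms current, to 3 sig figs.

ω = 2πf = 4.555e+07 rad/s
X_L = ωL = 638 Ω
X_C = 1/(ωC) = 998 Ω
Net reactance X = X_L − X_C = -360 Ω
Z = − j360 Ω
|Z| = √(0² + 360²) = 360 Ω
I = V/|Z| = 96/360 = 267 mA

267 mA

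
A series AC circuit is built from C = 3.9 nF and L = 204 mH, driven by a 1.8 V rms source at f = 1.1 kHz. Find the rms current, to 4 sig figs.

ω = 2πf = 6912 rad/s
X_L = ωL = 1410 Ω
X_C = 1/(ωC) = 37100 Ω
Net reactance X = X_L − X_C = -35690 Ω
Z = − j35690 Ω
|Z| = √(0² + 35690²) = 35690 Ω
I = V/|Z| = 1.8/35690 = 50.44 μA

50.44 μA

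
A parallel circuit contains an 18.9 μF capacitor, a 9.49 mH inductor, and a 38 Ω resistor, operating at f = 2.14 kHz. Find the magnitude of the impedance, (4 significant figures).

ω = 2πf = 13450 rad/s
X_L = ωL = 127.6 Ω
X_C = 1/(ωC) = 3.935 Ω
Parallel: admittances add. Y = 1/R + 1/(jωL) + jωC
Y = (0.02632 + j0.2463) S
|Y| = 0.2477 S → |Z| = 1/|Y| = 4.037 Ω, ∠Z = −∠Y = -83.90°

4.037 Ω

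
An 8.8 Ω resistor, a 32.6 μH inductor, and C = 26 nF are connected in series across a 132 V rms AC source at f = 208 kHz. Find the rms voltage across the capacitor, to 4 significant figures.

ω = 2πf = 1.307e+06 rad/s
X_L = ωL = 42.61 Ω
X_C = 1/(ωC) = 29.43 Ω
Net reactance X = X_L − X_C = 13.18 Ω
Z = 8.800 + j13.18 Ω
|Z| = √(8.800² + 13.18²) = 15.84 Ω
I = V/|Z| = 8.331 A
V_C = I·|Z_C| = 8.331 × 29.43 = 245.2 V

245.2 V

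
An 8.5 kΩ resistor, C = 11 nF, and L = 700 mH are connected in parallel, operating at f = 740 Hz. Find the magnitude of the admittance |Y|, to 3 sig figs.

282 μS

ω = 2πf = 4650 rad/s
X_L = ωL = 3250 Ω
X_C = 1/(ωC) = 19600 Ω
Parallel: admittances add. Y = 1/R + 1/(jωL) + jωC
Y = (0.000118 − j0.000256) S
|Y| = 0.000282 S → |Z| = 1/|Y| = 3550 Ω, ∠Z = −∠Y = 65.3°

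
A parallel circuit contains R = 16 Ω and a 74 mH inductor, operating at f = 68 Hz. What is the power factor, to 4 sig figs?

0.8923

ω = 2πf = 427.3 rad/s
X_L = ωL = 31.62 Ω
Parallel: admittances add. Y = 1/R + 1/(jωL)
Y = (0.06250 − j0.03163) S
|Y| = 0.07005 S → |Z| = 1/|Y| = 14.28 Ω, ∠Z = −∠Y = 26.84°
cos φ = cos(26.84°) = 0.8923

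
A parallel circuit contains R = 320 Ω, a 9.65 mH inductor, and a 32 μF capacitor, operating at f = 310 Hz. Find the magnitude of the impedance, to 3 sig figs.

104 Ω

ω = 2πf = 1948 rad/s
X_L = ωL = 18.8 Ω
X_C = 1/(ωC) = 16.0 Ω
Parallel: admittances add. Y = 1/R + 1/(jωL) + jωC
Y = (0.00313 + j0.00913) S
|Y| = 0.00965 S → |Z| = 1/|Y| = 104 Ω, ∠Z = −∠Y = -71.1°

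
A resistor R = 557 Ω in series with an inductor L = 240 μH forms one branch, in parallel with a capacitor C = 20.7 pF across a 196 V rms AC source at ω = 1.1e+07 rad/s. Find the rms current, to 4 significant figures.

30.40 mA

X_L = ωL = 2640 Ω
X_C = 1/(ωC) = 4392 Ω
Branch 1 (R+jX_L): Z₁ = 557.0 + j2640 Ω, |Z₁| = 2698 Ω
Branch 2 (−jX_C): Z₂ = −j4392 Ω
Parallel: Z = Z₁Z₂/(Z₁+Z₂), |Z| = 6446 Ω, ∠Z = 60.45°
I = V/|Z| = 196/6446 = 30.40 mA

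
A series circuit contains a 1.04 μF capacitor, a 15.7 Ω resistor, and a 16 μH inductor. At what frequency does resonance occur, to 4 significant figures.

39.02 kHz

ω₀ = 1/√(LC) = 1/√(1.6e-05 × 1.04e-06) = 245100 rad/s
f₀ = ω₀/(2π) = 39.02 kHz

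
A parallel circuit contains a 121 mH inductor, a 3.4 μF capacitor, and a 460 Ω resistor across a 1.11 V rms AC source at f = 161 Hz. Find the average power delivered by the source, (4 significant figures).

2.678 mW

ω = 2πf = 1012 rad/s
X_L = ωL = 122.4 Ω
X_C = 1/(ωC) = 290.7 Ω
Parallel: admittances add. Y = 1/R + 1/(jωL) + jωC
Y = (0.002174 − j0.004730) S
|Y| = 0.005206 S → |Z| = 1/|Y| = 192.1 Ω, ∠Z = −∠Y = 65.32°
I = V/|Z| = 5.779 mA
P = VI cos φ = 1.11 × 0.005779 × cos(65.32°) = 2.678 mW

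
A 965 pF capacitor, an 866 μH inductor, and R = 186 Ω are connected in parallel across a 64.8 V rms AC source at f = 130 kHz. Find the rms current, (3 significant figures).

351 mA

ω = 2πf = 816800 rad/s
X_L = ωL = 707 Ω
X_C = 1/(ωC) = 1270 Ω
Parallel: admittances add. Y = 1/R + 1/(jωL) + jωC
Y = (0.00538 − j0.000625) S
|Y| = 0.00541 S → |Z| = 1/|Y| = 185 Ω, ∠Z = −∠Y = 6.64°
I = V/|Z| = 64.8/185 = 351 mA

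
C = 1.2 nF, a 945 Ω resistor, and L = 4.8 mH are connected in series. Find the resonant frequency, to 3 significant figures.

66.3 kHz

ω₀ = 1/√(LC) = 1/√(0.0048 × 1.2e-09) = 416700 rad/s
f₀ = ω₀/(2π) = 66.3 kHz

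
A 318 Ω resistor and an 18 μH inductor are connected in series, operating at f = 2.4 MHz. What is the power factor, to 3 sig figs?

ω = 2πf = 1.508e+07 rad/s
X_L = ωL = 271 Ω
Z = 318 + j271 Ω
|Z| = √(318² + 271²) = 418 Ω
∠Z = arctan(271/318) = 40.5°
cos φ = cos(40.5°) = 0.761

0.761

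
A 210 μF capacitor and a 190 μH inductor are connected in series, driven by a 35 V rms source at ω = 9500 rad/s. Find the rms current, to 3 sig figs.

X_L = ωL = 1.81 Ω
X_C = 1/(ωC) = 0.501 Ω
Net reactance X = X_L − X_C = 1.30 Ω
Z = j1.30 Ω
|Z| = √(0² + 1.30²) = 1.30 Ω
I = V/|Z| = 35/1.30 = 26.8 A

26.8 A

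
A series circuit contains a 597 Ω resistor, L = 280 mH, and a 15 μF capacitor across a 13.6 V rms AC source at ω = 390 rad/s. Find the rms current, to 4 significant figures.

22.66 mA

X_L = ωL = 109.2 Ω
X_C = 1/(ωC) = 170.9 Ω
Net reactance X = X_L − X_C = -61.74 Ω
Z = 597.0 − j61.74 Ω
|Z| = √(597.0² + 61.74²) = 600.2 Ω
I = V/|Z| = 13.6/600.2 = 22.66 mA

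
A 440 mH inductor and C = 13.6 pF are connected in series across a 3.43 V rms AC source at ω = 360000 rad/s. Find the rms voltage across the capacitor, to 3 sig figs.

15.3 V

X_L = ωL = 158000 Ω
X_C = 1/(ωC) = 204000 Ω
Net reactance X = X_L − X_C = -45800 Ω
Z = − j45800 Ω
|Z| = √(0² + 45800²) = 45800 Ω
I = V/|Z| = 74.8 μA
V_C = I·|Z_C| = 7.48e-05 × 204000 = 15.3 V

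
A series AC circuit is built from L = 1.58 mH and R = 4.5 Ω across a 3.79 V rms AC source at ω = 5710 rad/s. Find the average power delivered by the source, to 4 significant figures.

X_L = ωL = 9.022 Ω
Z = 4.500 + j9.022 Ω
|Z| = √(4.500² + 9.022²) = 10.08 Ω
∠Z = arctan(9.022/4.500) = 63.49°
I = V/|Z| = 375.9 mA
P = VI cos φ = 3.79 × 0.3759 × cos(63.49°) = 635.9 mW

635.9 mW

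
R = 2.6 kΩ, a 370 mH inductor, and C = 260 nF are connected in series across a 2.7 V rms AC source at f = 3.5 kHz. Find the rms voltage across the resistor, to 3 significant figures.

ω = 2πf = 21990 rad/s
X_L = ωL = 8140 Ω
X_C = 1/(ωC) = 175 Ω
Net reactance X = X_L − X_C = 7960 Ω
Z = 2600 + j7960 Ω
|Z| = √(2600² + 7960²) = 8380 Ω
I = V/|Z| = 322 μA
V_R = I·|Z_R| = 0.000322 × 2600 = 0.838 V

0.838 V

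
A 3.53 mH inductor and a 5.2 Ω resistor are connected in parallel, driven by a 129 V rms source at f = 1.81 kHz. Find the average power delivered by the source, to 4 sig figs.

3.200 kW

ω = 2πf = 11370 rad/s
X_L = ωL = 40.15 Ω
Parallel: admittances add. Y = 1/R + 1/(jωL)
Y = (0.1923 − j0.02491) S
|Y| = 0.1939 S → |Z| = 1/|Y| = 5.157 Ω, ∠Z = −∠Y = 7.380°
I = V/|Z| = 25.01 A
P = VI cos φ = 129 × 25.01 × cos(7.380°) = 3.200 kW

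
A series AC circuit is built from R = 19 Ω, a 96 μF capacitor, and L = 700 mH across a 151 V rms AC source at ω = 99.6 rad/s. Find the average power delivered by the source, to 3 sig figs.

X_L = ωL = 69.7 Ω
X_C = 1/(ωC) = 105 Ω
Net reactance X = X_L − X_C = -34.9 Ω
Z = 19.0 − j34.9 Ω
|Z| = √(19.0² + 34.9²) = 39.7 Ω
∠Z = arctan(-34.9/19.0) = -61.4°
I = V/|Z| = 3.80 A
P = VI cos φ = 151 × 3.80 × cos(-61.4°) = 275 W

275 W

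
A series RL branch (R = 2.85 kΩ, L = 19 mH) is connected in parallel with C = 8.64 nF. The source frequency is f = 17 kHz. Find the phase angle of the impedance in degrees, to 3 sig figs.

ω = 2πf = 106800 rad/s
X_L = ωL = 2030 Ω
X_C = 1/(ωC) = 1080 Ω
Branch 1 (R+jX_L): Z₁ = 2850 + j2030 Ω, |Z₁| = 3500 Ω
Branch 2 (−jX_C): Z₂ = −j1080 Ω
Parallel: Z = Z₁Z₂/(Z₁+Z₂), |Z| = 1260 Ω, ∠Z = -72.9°

-72.9°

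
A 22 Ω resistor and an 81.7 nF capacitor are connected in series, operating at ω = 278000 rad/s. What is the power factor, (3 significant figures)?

0.447

X_C = 1/(ωC) = 44.0 Ω
Z = 22.0 − j44.0 Ω
|Z| = √(22.0² + 44.0²) = 49.2 Ω
∠Z = arctan(-44.0/22.0) = -63.4°
cos φ = cos(-63.4°) = 0.447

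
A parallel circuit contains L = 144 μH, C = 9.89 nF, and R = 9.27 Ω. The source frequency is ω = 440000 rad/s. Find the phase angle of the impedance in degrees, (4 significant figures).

6.049°

X_L = ωL = 63.36 Ω
X_C = 1/(ωC) = 229.8 Ω
Parallel: admittances add. Y = 1/R + 1/(jωL) + jωC
Y = (0.1079 − j0.01143) S
|Y| = 0.1085 S → |Z| = 1/|Y| = 9.218 Ω, ∠Z = −∠Y = 6.049°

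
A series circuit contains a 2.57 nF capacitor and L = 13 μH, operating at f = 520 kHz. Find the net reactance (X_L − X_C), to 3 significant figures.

ω = 2πf = 3.267e+06 rad/s
X_L = ωL = 42.5 Ω
X_C = 1/(ωC) = 119 Ω
X = 42.5 − 119 = -76.6 Ω

-76.6 Ω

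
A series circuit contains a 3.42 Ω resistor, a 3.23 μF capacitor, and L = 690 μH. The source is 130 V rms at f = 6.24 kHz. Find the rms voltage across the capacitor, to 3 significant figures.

ω = 2πf = 39210 rad/s
X_L = ωL = 27.1 Ω
X_C = 1/(ωC) = 7.90 Ω
Net reactance X = X_L − X_C = 19.2 Ω
Z = 3.42 + j19.2 Ω
|Z| = √(3.42² + 19.2²) = 19.5 Ω
I = V/|Z| = 6.68 A
V_C = I·|Z_C| = 6.68 × 7.90 = 52.8 V

52.8 V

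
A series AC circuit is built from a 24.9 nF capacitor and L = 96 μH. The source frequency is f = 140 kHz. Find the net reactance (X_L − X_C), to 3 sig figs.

38.8 Ω

ω = 2πf = 879600 rad/s
X_L = ωL = 84.4 Ω
X_C = 1/(ωC) = 45.7 Ω
X = 84.4 − 45.7 = 38.8 Ω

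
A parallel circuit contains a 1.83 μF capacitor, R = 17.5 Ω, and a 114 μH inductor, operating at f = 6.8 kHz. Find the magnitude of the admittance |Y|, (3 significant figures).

139 mS

ω = 2πf = 42730 rad/s
X_L = ωL = 4.87 Ω
X_C = 1/(ωC) = 12.8 Ω
Parallel: admittances add. Y = 1/R + 1/(jωL) + jωC
Y = (0.0571 − j0.127) S
|Y| = 0.139 S → |Z| = 1/|Y| = 7.17 Ω, ∠Z = −∠Y = 65.8°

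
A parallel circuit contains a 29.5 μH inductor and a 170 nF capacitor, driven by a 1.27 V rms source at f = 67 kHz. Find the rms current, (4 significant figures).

11.38 mA

ω = 2πf = 421000 rad/s
X_L = ωL = 12.42 Ω
X_C = 1/(ωC) = 13.97 Ω
Parallel: admittances add. Y = 1/(jωL) + jωC
Y = (0 − j0.008958) S
|Y| = 0.008958 S → |Z| = 1/|Y| = 111.6 Ω, ∠Z = −∠Y = 90.00°
I = V/|Z| = 1.27/111.6 = 11.38 mA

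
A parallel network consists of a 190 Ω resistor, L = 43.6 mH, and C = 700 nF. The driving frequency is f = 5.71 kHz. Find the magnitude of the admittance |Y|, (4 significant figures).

25.03 mS

ω = 2πf = 35880 rad/s
X_L = ωL = 1564 Ω
X_C = 1/(ωC) = 39.82 Ω
Parallel: admittances add. Y = 1/R + 1/(jωL) + jωC
Y = (0.005263 + j0.02447) S
|Y| = 0.02503 S → |Z| = 1/|Y| = 39.95 Ω, ∠Z = −∠Y = -77.86°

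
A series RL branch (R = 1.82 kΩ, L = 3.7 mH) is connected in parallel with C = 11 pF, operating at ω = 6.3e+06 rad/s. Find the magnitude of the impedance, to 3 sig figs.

37200 Ω

X_L = ωL = 23300 Ω
X_C = 1/(ωC) = 14400 Ω
Branch 1 (R+jX_L): Z₁ = 1820 + j23300 Ω, |Z₁| = 23400 Ω
Branch 2 (−jX_C): Z₂ = −j14400 Ω
Parallel: Z = Z₁Z₂/(Z₁+Z₂), |Z| = 37200 Ω, ∠Z = -82.9°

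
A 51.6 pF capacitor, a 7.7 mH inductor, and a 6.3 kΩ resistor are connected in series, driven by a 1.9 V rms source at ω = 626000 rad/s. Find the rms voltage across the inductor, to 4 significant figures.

X_L = ωL = 4820 Ω
X_C = 1/(ωC) = 30960 Ω
Net reactance X = X_L − X_C = -26140 Ω
Z = 6300 − j26140 Ω
|Z| = √(6300² + 26140²) = 26890 Ω
I = V/|Z| = 70.67 μA
V_L = I·|Z_L| = 7.067e-05 × 4820 = 0.3406 V

0.3406 V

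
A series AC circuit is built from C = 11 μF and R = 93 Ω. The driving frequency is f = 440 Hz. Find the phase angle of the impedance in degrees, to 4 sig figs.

-19.47°

ω = 2πf = 2765 rad/s
X_C = 1/(ωC) = 32.88 Ω
Z = 93.00 − j32.88 Ω
|Z| = √(93.00² + 32.88²) = 98.64 Ω
∠Z = arctan(-32.88/93.00) = -19.47°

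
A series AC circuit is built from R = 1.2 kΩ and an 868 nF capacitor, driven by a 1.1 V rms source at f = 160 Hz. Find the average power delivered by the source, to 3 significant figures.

527 μW

ω = 2πf = 1005 rad/s
X_C = 1/(ωC) = 1150 Ω
Z = 1200 − j1150 Ω
|Z| = √(1200² + 1150²) = 1660 Ω
∠Z = arctan(-1150/1200) = -43.7°
I = V/|Z| = 663 μA
P = VI cos φ = 1.1 × 0.000663 × cos(-43.7°) = 527 μW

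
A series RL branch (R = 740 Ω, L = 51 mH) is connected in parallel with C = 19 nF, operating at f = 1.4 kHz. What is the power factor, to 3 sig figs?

ω = 2πf = 8796 rad/s
X_L = ωL = 449 Ω
X_C = 1/(ωC) = 5980 Ω
Branch 1 (R+jX_L): Z₁ = 740 + j449 Ω, |Z₁| = 865 Ω
Branch 2 (−jX_C): Z₂ = −j5980 Ω
Parallel: Z = Z₁Z₂/(Z₁+Z₂), |Z| = 927 Ω, ∠Z = 23.6°
cos φ = cos(23.6°) = 0.916

0.916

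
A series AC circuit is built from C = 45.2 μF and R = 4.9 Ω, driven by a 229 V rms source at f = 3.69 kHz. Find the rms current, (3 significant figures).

ω = 2πf = 23180 rad/s
X_C = 1/(ωC) = 0.954 Ω
Z = 4.90 − j0.954 Ω
|Z| = √(4.90² + 0.954²) = 4.99 Ω
I = V/|Z| = 229/4.99 = 45.9 A

45.9 A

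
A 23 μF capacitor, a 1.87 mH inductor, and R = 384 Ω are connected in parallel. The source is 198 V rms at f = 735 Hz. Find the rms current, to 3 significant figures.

ω = 2πf = 4618 rad/s
X_L = ωL = 8.64 Ω
X_C = 1/(ωC) = 9.41 Ω
Parallel: admittances add. Y = 1/R + 1/(jωL) + jωC
Y = (0.00260 − j0.00958) S
|Y| = 0.00993 S → |Z| = 1/|Y| = 101 Ω, ∠Z = −∠Y = 74.8°
I = V/|Z| = 198/101 = 1.97 A

1.97 A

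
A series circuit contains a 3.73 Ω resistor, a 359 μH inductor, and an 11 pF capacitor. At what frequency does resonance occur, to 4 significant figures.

2.533 MHz

ω₀ = 1/√(LC) = 1/√(0.000359 × 1.1e-11) = 1.591e+07 rad/s
f₀ = ω₀/(2π) = 2.533 MHz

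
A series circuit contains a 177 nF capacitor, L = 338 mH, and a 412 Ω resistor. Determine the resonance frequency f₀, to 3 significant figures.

ω₀ = 1/√(LC) = 1/√(0.338 × 1.77e-07) = 4088 rad/s
f₀ = ω₀/(2π) = 651 Hz

651 Hz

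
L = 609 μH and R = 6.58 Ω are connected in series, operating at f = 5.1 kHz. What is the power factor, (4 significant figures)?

0.3195

ω = 2πf = 32040 rad/s
X_L = ωL = 19.51 Ω
Z = 6.580 + j19.51 Ω
|Z| = √(6.580² + 19.51²) = 20.59 Ω
∠Z = arctan(19.51/6.580) = 71.37°
cos φ = cos(71.37°) = 0.3195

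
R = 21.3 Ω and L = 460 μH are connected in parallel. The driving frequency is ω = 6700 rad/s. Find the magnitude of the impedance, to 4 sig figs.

X_L = ωL = 3.082 Ω
Parallel: admittances add. Y = 1/R + 1/(jωL)
Y = (0.04695 − j0.3245) S
|Y| = 0.3278 S → |Z| = 1/|Y| = 3.050 Ω, ∠Z = −∠Y = 81.77°

3.050 Ω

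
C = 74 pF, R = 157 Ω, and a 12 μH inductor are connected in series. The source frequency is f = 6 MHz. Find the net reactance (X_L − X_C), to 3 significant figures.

ω = 2πf = 3.77e+07 rad/s
X_L = ωL = 452 Ω
X_C = 1/(ωC) = 358 Ω
X = 452 − 358 = 93.9 Ω

93.9 Ω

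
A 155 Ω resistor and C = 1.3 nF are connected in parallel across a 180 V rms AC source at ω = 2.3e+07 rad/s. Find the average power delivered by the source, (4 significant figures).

X_C = 1/(ωC) = 33.44 Ω
Parallel: admittances add. Y = 1/R + jωC
Y = (0.006452 + j0.02990) S
|Y| = 0.03059 S → |Z| = 1/|Y| = 32.69 Ω, ∠Z = −∠Y = -77.82°
I = V/|Z| = 5.506 A
P = VI cos φ = 180 × 5.506 × cos(-77.82°) = 209.0 W

209.0 W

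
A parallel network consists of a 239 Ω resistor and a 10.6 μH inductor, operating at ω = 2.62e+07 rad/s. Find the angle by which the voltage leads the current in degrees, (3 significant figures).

40.7°

X_L = ωL = 278 Ω
Parallel: admittances add. Y = 1/R + 1/(jωL)
Y = (0.00418 − j0.00360) S
|Y| = 0.00552 S → |Z| = 1/|Y| = 181 Ω, ∠Z = −∠Y = 40.7°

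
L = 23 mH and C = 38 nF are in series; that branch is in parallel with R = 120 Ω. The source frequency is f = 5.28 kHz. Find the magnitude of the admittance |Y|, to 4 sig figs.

ω = 2πf = 33180 rad/s
X_L = ωL = 763.0 Ω
X_C = 1/(ωC) = 793.2 Ω
Branch 1: Z₁ = R = 120.0 Ω
Branch 2 (series LC): Z₂ = j(X_L − X_C) = −j30.21 Ω
Parallel: Z = Z₁Z₂/(Z₁+Z₂), |Z| = 29.29 Ω, ∠Z = -75.87°
|Y| = 1/|Z| = 34.14 mS

34.14 mS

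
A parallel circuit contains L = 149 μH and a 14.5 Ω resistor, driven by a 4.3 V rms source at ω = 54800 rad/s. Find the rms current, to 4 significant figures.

604.4 mA

X_L = ωL = 8.165 Ω
Parallel: admittances add. Y = 1/R + 1/(jωL)
Y = (0.06897 − j0.1225) S
|Y| = 0.1406 S → |Z| = 1/|Y| = 7.115 Ω, ∠Z = −∠Y = 60.62°
I = V/|Z| = 4.3/7.115 = 604.4 mA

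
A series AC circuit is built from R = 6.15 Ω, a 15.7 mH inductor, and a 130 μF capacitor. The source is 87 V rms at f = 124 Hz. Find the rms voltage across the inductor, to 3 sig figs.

162 V

ω = 2πf = 779.1 rad/s
X_L = ωL = 12.2 Ω
X_C = 1/(ωC) = 9.87 Ω
Net reactance X = X_L − X_C = 2.36 Ω
Z = 6.15 + j2.36 Ω
|Z| = √(6.15² + 2.36²) = 6.59 Ω
I = V/|Z| = 13.2 A
V_L = I·|Z_L| = 13.2 × 12.2 = 162 V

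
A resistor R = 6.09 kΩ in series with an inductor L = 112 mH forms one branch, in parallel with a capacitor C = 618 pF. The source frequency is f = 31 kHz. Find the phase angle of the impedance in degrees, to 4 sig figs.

ω = 2πf = 194800 rad/s
X_L = ωL = 21820 Ω
X_C = 1/(ωC) = 8307 Ω
Branch 1 (R+jX_L): Z₁ = 6090 + j21820 Ω, |Z₁| = 22650 Ω
Branch 2 (−jX_C): Z₂ = −j8307 Ω
Parallel: Z = Z₁Z₂/(Z₁+Z₂), |Z| = 12700 Ω, ∠Z = -81.33°

-81.33°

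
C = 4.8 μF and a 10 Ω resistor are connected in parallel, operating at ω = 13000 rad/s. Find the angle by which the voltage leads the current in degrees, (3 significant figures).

-32.0°

X_C = 1/(ωC) = 16.0 Ω
Parallel: admittances add. Y = 1/R + jωC
Y = (0.100 + j0.0624) S
|Y| = 0.118 S → |Z| = 1/|Y| = 8.48 Ω, ∠Z = −∠Y = -32.0°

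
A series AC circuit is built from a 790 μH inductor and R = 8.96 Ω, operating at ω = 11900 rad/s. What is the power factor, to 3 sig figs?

X_L = ωL = 9.40 Ω
Z = 8.96 + j9.40 Ω
|Z| = √(8.96² + 9.40²) = 13.0 Ω
∠Z = arctan(9.40/8.96) = 46.4°
cos φ = cos(46.4°) = 0.690

0.690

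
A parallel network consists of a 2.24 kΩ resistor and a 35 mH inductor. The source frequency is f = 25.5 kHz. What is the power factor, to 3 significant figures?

0.929

ω = 2πf = 160200 rad/s
X_L = ωL = 5610 Ω
Parallel: admittances add. Y = 1/R + 1/(jωL)
Y = (0.000446 − j0.000178) S
|Y| = 0.000481 S → |Z| = 1/|Y| = 2080 Ω, ∠Z = −∠Y = 21.8°
cos φ = cos(21.8°) = 0.929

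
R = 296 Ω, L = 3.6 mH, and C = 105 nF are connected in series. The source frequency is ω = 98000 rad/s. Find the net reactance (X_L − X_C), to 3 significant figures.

X_L = ωL = 353 Ω
X_C = 1/(ωC) = 97.2 Ω
X = 353 − 97.2 = 256 Ω

256 Ω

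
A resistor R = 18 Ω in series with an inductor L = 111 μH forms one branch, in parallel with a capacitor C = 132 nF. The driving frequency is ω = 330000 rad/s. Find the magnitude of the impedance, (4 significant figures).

41.45 Ω

X_L = ωL = 36.63 Ω
X_C = 1/(ωC) = 22.96 Ω
Branch 1 (R+jX_L): Z₁ = 18.00 + j36.63 Ω, |Z₁| = 40.81 Ω
Branch 2 (−jX_C): Z₂ = −j22.96 Ω
Parallel: Z = Z₁Z₂/(Z₁+Z₂), |Z| = 41.45 Ω, ∠Z = -63.39°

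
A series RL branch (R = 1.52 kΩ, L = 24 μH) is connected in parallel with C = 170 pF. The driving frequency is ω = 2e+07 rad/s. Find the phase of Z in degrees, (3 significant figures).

-79.4°

X_L = ωL = 480 Ω
X_C = 1/(ωC) = 294 Ω
Branch 1 (R+jX_L): Z₁ = 1520 + j480 Ω, |Z₁| = 1590 Ω
Branch 2 (−jX_C): Z₂ = −j294 Ω
Parallel: Z = Z₁Z₂/(Z₁+Z₂), |Z| = 306 Ω, ∠Z = -79.4°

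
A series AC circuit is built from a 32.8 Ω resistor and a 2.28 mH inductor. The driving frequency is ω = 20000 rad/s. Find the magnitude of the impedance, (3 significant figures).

56.2 Ω

X_L = ωL = 45.6 Ω
Z = 32.8 + j45.6 Ω
|Z| = √(32.8² + 45.6²) = 56.2 Ω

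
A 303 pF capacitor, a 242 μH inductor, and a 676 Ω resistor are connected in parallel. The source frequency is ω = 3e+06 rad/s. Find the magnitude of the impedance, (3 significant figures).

644 Ω

X_L = ωL = 726 Ω
X_C = 1/(ωC) = 1100 Ω
Parallel: admittances add. Y = 1/R + 1/(jωL) + jωC
Y = (0.00148 − j0.000468) S
|Y| = 0.00155 S → |Z| = 1/|Y| = 644 Ω, ∠Z = −∠Y = 17.6°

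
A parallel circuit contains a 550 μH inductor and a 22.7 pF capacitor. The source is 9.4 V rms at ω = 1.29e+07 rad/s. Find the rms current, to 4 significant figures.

1.428 mA

X_L = ωL = 7095 Ω
X_C = 1/(ωC) = 3415 Ω
Parallel: admittances add. Y = 1/(jωL) + jωC
Y = (0 + j0.0001519) S
|Y| = 0.0001519 S → |Z| = 1/|Y| = 6584 Ω, ∠Z = −∠Y = -90.00°
I = V/|Z| = 9.4/6584 = 1.428 mA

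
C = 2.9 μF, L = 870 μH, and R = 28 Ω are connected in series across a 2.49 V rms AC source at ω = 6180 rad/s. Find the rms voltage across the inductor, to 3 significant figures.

X_L = ωL = 5.38 Ω
X_C = 1/(ωC) = 55.8 Ω
Net reactance X = X_L − X_C = -50.4 Ω
Z = 28.0 − j50.4 Ω
|Z| = √(28.0² + 50.4²) = 57.7 Ω
I = V/|Z| = 43.2 mA
V_L = I·|Z_L| = 0.0432 × 5.38 = 0.232 V

0.232 V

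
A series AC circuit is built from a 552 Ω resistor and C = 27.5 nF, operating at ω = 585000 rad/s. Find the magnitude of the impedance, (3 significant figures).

555 Ω

X_C = 1/(ωC) = 62.2 Ω
Z = 552 − j62.2 Ω
|Z| = √(552² + 62.2²) = 555 Ω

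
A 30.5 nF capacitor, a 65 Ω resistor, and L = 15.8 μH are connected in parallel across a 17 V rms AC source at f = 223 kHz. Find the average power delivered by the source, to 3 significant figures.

ω = 2πf = 1.401e+06 rad/s
X_L = ωL = 22.1 Ω
X_C = 1/(ωC) = 23.4 Ω
Parallel: admittances add. Y = 1/R + 1/(jωL) + jωC
Y = (0.0154 − j0.00244) S
|Y| = 0.0156 S → |Z| = 1/|Y| = 64.2 Ω, ∠Z = −∠Y = 9.00°
I = V/|Z| = 265 mA
P = VI cos φ = 17 × 0.265 × cos(9.00°) = 4.45 W

4.45 W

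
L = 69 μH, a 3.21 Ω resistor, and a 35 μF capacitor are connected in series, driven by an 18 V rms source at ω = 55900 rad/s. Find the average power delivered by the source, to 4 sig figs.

48.37 W

X_L = ωL = 3.857 Ω
X_C = 1/(ωC) = 0.5111 Ω
Net reactance X = X_L − X_C = 3.346 Ω
Z = 3.210 + j3.346 Ω
|Z| = √(3.210² + 3.346²) = 4.637 Ω
∠Z = arctan(3.346/3.210) = 46.19°
I = V/|Z| = 3.882 A
P = VI cos φ = 18 × 3.882 × cos(46.19°) = 48.37 W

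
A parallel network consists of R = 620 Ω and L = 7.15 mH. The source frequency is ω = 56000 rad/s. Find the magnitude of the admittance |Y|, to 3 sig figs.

X_L = ωL = 400 Ω
Parallel: admittances add. Y = 1/R + 1/(jωL)
Y = (0.00161 − j0.00250) S
|Y| = 0.00297 S → |Z| = 1/|Y| = 336 Ω, ∠Z = −∠Y = 57.1°

2.97 mS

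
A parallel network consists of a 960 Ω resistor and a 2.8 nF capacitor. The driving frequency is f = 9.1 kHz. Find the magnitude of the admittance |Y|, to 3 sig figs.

1.05 mS

ω = 2πf = 57180 rad/s
X_C = 1/(ωC) = 6250 Ω
Parallel: admittances add. Y = 1/R + jωC
Y = (0.00104 + j0.000160) S
|Y| = 0.00105 S → |Z| = 1/|Y| = 949 Ω, ∠Z = −∠Y = -8.74°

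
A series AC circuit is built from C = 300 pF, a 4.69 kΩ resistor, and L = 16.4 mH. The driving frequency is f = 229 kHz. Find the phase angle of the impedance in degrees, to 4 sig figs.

77.57°

ω = 2πf = 1.439e+06 rad/s
X_L = ωL = 23600 Ω
X_C = 1/(ωC) = 2317 Ω
Net reactance X = X_L − X_C = 21280 Ω
Z = 4690 + j21280 Ω
|Z| = √(4690² + 21280²) = 21790 Ω
∠Z = arctan(21280/4690) = 77.57°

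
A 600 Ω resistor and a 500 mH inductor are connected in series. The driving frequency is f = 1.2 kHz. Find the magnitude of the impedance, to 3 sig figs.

3820 Ω

ω = 2πf = 7540 rad/s
X_L = ωL = 3770 Ω
Z = 600 + j3770 Ω
|Z| = √(600² + 3770²) = 3820 Ω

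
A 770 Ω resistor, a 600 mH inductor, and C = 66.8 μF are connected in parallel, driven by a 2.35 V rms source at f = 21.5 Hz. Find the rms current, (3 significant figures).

8.36 mA

ω = 2πf = 135.1 rad/s
X_L = ωL = 81.1 Ω
X_C = 1/(ωC) = 111 Ω
Parallel: admittances add. Y = 1/R + 1/(jωL) + jωC
Y = (0.00130 − j0.00331) S
|Y| = 0.00356 S → |Z| = 1/|Y| = 281 Ω, ∠Z = −∠Y = 68.6°
I = V/|Z| = 2.35/281 = 8.36 mA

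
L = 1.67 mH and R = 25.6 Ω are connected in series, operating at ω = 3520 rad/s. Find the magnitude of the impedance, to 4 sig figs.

26.27 Ω

X_L = ωL = 5.878 Ω
Z = 25.60 + j5.878 Ω
|Z| = √(25.60² + 5.878²) = 26.27 Ω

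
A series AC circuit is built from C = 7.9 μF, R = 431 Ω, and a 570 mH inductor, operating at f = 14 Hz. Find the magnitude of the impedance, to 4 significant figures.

1454 Ω

ω = 2πf = 87.96 rad/s
X_L = ωL = 50.14 Ω
X_C = 1/(ωC) = 1439 Ω
Net reactance X = X_L − X_C = -1389 Ω
Z = 431.0 − j1389 Ω
|Z| = √(431.0² + 1389²) = 1454 Ω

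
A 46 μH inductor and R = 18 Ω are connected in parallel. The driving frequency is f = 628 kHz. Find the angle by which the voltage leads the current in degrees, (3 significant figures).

ω = 2πf = 3.946e+06 rad/s
X_L = ωL = 182 Ω
Parallel: admittances add. Y = 1/R + 1/(jωL)
Y = (0.0556 − j0.00551) S
|Y| = 0.0558 S → |Z| = 1/|Y| = 17.9 Ω, ∠Z = −∠Y = 5.66°

5.66°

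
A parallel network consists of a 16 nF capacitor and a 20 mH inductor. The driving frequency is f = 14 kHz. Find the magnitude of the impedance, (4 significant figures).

1192 Ω

ω = 2πf = 87960 rad/s
X_L = ωL = 1759 Ω
X_C = 1/(ωC) = 710.5 Ω
Parallel: admittances add. Y = 1/(jωL) + jωC
Y = (0 + j0.0008390) S
|Y| = 0.0008390 S → |Z| = 1/|Y| = 1192 Ω, ∠Z = −∠Y = -90.00°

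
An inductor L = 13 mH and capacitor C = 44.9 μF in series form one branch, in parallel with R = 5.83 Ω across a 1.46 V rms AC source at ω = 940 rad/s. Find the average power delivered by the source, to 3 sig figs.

X_L = ωL = 12.2 Ω
X_C = 1/(ωC) = 23.7 Ω
Branch 1: Z₁ = R = 5.83 Ω
Branch 2 (series LC): Z₂ = j(X_L − X_C) = −j11.5 Ω
Parallel: Z = Z₁Z₂/(Z₁+Z₂), |Z| = 5.20 Ω, ∠Z = -26.9°
I = V/|Z| = 281 mA
P = VI cos φ = 1.46 × 0.281 × cos(-26.9°) = 366 mW

366 mW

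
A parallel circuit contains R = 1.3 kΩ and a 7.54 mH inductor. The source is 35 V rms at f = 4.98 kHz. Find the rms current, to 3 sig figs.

ω = 2πf = 31290 rad/s
X_L = ωL = 236 Ω
Parallel: admittances add. Y = 1/R + 1/(jωL)
Y = (0.000769 − j0.00424) S
|Y| = 0.00431 S → |Z| = 1/|Y| = 232 Ω, ∠Z = −∠Y = 79.7°
I = V/|Z| = 35/232 = 151 mA

151 mA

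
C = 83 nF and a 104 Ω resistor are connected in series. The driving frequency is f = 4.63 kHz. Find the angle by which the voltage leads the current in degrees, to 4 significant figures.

ω = 2πf = 29090 rad/s
X_C = 1/(ωC) = 414.2 Ω
Z = 104.0 − j414.2 Ω
|Z| = √(104.0² + 414.2²) = 427.0 Ω
∠Z = arctan(-414.2/104.0) = -75.90°

-75.90°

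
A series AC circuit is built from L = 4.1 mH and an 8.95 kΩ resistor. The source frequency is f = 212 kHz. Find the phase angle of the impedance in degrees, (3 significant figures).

ω = 2πf = 1.332e+06 rad/s
X_L = ωL = 5460 Ω
Z = 8950 + j5460 Ω
|Z| = √(8950² + 5460²) = 10500 Ω
∠Z = arctan(5460/8950) = 31.4°

31.4°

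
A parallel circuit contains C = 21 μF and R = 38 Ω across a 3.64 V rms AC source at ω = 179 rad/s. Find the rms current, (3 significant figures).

X_C = 1/(ωC) = 266 Ω
Parallel: admittances add. Y = 1/R + jωC
Y = (0.0263 + j0.00376) S
|Y| = 0.0266 S → |Z| = 1/|Y| = 37.6 Ω, ∠Z = −∠Y = -8.13°
I = V/|Z| = 3.64/37.6 = 96.8 mA

96.8 mA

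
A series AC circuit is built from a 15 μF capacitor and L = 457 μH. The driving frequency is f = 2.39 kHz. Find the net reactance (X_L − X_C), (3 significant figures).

2.42 Ω

ω = 2πf = 15020 rad/s
X_L = ωL = 6.86 Ω
X_C = 1/(ωC) = 4.44 Ω
X = 6.86 − 4.44 = 2.42 Ω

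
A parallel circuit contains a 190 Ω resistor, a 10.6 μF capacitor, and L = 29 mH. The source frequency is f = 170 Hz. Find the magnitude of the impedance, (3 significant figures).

ω = 2πf = 1068 rad/s
X_L = ωL = 31.0 Ω
X_C = 1/(ωC) = 88.3 Ω
Parallel: admittances add. Y = 1/R + 1/(jωL) + jωC
Y = (0.00526 − j0.0210) S
|Y| = 0.0216 S → |Z| = 1/|Y| = 46.3 Ω, ∠Z = −∠Y = 75.9°

46.3 Ω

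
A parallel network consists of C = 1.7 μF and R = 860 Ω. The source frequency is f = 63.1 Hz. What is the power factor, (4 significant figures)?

ω = 2πf = 396.5 rad/s
X_C = 1/(ωC) = 1484 Ω
Parallel: admittances add. Y = 1/R + jωC
Y = (0.001163 + j0.0006740) S
|Y| = 0.001344 S → |Z| = 1/|Y| = 744.0 Ω, ∠Z = −∠Y = -30.10°
cos φ = cos(-30.10°) = 0.8652

0.8652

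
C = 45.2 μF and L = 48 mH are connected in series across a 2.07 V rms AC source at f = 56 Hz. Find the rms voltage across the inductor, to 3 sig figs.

ω = 2πf = 351.9 rad/s
X_L = ωL = 16.9 Ω
X_C = 1/(ωC) = 62.9 Ω
Net reactance X = X_L − X_C = -46.0 Ω
Z = − j46.0 Ω
|Z| = √(0² + 46.0²) = 46.0 Ω
I = V/|Z| = 45.0 mA
V_L = I·|Z_L| = 0.0450 × 16.9 = 0.760 V

0.760 V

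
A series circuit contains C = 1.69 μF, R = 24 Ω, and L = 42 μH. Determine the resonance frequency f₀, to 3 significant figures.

18.9 kHz

ω₀ = 1/√(LC) = 1/√(4.2e-05 × 1.69e-06) = 118700 rad/s
f₀ = ω₀/(2π) = 18.9 kHz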